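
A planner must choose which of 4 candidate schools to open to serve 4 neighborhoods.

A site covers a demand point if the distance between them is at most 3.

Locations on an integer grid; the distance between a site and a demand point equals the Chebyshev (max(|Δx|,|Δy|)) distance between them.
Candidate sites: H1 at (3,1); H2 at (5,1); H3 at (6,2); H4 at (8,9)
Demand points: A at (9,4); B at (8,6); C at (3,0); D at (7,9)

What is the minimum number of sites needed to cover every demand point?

2

Coverage sets (demand points within 3 of each site):
  H1: {C}
  H2: {C}
  H3: {A, C}
  H4: {B, D}
No single site covers all 4 demand points.
But {H3, H4} covers everything, so the minimum is 2.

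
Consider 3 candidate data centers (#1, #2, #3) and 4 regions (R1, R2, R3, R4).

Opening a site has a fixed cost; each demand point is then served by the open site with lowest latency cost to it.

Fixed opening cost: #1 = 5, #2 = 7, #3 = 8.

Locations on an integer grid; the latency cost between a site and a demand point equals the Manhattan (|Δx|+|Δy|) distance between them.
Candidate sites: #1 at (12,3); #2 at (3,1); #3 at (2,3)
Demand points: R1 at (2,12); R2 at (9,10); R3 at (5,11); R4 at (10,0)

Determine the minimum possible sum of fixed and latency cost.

Open {#1, #3}: assign each demand point to its cheapest open site.
  R1→#3 9, R2→#1 10, R3→#3 11, R4→#1 5
  latency cost 35, fixed 13 → total 48.
Compare {#1, #2}: latency cost 39 + fixed 12 = 51.
Compare {#3}: latency cost 45 + fixed 8 = 53.
Compare {#1}: latency cost 49 + fixed 5 = 54.
All other subsets cost ≥ 51. Minimum total cost: 48.

48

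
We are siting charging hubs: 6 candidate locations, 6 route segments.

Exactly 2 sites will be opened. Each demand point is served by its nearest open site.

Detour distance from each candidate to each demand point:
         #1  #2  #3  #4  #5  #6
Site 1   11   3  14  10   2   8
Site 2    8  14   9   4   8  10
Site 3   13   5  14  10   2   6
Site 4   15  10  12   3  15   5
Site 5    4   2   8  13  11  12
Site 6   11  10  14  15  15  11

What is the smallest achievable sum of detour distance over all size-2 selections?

Open {Site 3, Site 5}.
  #1→Site 5 4, #2→Site 5 2, #3→Site 5 8, #4→Site 3 10, #5→Site 3 2, #6→Site 3 6  ⇒ total 32.
Compare {Site 4, Site 5}: total 33.
Compare {Site 1, Site 2}: total 34.
No size-2 selection does better; minimum is 32.

32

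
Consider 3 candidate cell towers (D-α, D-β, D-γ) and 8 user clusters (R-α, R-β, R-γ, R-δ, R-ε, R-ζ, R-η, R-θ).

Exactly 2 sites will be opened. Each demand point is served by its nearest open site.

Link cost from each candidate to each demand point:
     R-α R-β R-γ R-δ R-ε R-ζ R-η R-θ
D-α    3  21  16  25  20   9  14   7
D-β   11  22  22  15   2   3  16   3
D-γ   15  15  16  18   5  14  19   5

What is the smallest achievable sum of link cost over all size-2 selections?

77

Open {D-α, D-β}.
  R-α→D-α 3, R-β→D-α 21, R-γ→D-α 16, R-δ→D-β 15, R-ε→D-β 2, R-ζ→D-β 3, R-η→D-α 14, R-θ→D-β 3  ⇒ total 77.
Compare {D-β, D-γ}: total 81.
Compare {D-α, D-γ}: total 85.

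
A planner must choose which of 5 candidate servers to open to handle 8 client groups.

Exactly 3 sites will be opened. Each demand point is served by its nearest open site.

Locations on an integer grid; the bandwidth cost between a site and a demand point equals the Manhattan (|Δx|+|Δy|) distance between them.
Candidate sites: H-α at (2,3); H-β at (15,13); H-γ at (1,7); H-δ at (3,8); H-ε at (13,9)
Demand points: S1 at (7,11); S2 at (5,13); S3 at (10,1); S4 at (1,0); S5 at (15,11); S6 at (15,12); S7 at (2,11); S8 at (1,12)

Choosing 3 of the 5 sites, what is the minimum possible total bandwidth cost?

41

Open {H-α, H-β, H-δ}.
  S1→H-δ 7, S2→H-δ 7, S3→H-α 10, S4→H-α 4, S5→H-β 2, S6→H-β 1, S7→H-δ 4, S8→H-δ 6  ⇒ total 41.
Compare {H-α, H-β, H-γ}: total 47.
Compare {H-α, H-δ, H-ε}: total 47.
No size-3 selection does better; minimum is 41.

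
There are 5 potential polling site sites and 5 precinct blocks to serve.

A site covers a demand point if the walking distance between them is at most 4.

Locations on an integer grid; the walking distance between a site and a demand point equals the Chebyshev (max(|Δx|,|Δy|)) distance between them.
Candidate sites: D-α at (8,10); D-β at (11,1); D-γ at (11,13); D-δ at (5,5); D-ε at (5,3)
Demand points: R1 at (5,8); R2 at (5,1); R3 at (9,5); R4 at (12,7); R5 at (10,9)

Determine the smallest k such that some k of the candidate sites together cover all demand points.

2

Coverage sets (demand points within 4 of each site):
  D-α: {R1, R4, R5}
  D-β: {R3}
  D-γ: {R5}
  D-δ: {R1, R2, R3}
  D-ε: {R2, R3}
No single site covers all 5 demand points.
But {D-α, D-δ} covers everything, so the minimum is 2.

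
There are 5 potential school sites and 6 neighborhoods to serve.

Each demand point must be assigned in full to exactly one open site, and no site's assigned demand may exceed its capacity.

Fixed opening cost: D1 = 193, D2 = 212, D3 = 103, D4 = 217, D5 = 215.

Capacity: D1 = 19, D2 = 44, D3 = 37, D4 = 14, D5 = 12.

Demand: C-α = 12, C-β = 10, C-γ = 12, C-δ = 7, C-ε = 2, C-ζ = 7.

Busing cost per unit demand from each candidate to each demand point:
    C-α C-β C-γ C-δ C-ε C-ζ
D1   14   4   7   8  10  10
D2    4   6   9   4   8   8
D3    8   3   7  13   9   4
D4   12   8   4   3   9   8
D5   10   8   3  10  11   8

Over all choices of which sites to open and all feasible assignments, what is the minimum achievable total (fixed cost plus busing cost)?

549

Open {D2, D3}; cheapest assignment that respects the capacities:
  D2 (cap 44, load 21): C-α, C-δ, C-ε — cost 12×4 + 7×4 + 2×8 = 92
  D3 (cap 37, load 29): C-β, C-γ, C-ζ — cost 10×3 + 12×7 + 7×4 = 142
  Shipping 234, fixed 315 → total 549.
  Any other capacity-feasible assignment to {D2, D3} ships for at least 234.
Compare {D1, D3}: its best feasible assignment gives total 608.
Compare {D3, D4}: its best feasible assignment gives total 625.
Every other set of open sites that can feasibly serve all demand totals ≥ 608 even under its best assignment. Minimum: 549.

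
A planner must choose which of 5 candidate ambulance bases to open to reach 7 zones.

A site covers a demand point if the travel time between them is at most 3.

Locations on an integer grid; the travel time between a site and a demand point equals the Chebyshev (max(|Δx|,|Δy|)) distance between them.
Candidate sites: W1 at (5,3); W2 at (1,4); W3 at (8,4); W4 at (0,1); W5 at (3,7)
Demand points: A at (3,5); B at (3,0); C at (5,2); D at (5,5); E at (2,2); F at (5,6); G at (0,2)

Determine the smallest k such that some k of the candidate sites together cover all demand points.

2

Coverage sets (demand points within 3 of each site):
  W1: {A, B, C, D, E, F}
  W2: {A, E, G}
  W3: {C, D, F}
  W4: {B, E, G}
  W5: {A, D, F}
No single site covers all 7 demand points.
But {W1, W2} covers everything, so the minimum is 2.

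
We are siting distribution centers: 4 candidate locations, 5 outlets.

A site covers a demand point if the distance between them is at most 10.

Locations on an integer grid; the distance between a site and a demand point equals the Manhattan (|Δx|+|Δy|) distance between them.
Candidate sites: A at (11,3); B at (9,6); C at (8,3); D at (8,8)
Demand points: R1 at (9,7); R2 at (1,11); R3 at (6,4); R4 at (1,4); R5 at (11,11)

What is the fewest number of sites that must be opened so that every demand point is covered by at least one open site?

2

Coverage sets (demand points within 10 of each site):
  A: {R1, R3, R5}
  B: {R1, R3, R4, R5}
  C: {R1, R3, R4}
  D: {R1, R2, R3, R5}
No single site covers all 5 demand points.
But {B, D} covers everything, so the minimum is 2.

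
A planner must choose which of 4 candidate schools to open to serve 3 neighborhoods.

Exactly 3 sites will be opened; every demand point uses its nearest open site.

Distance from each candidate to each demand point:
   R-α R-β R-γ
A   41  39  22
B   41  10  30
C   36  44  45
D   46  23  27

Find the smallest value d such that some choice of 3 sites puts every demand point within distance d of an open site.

36

Open {A, B, C}.
  Farthest demand point is R-α at distance 36 (to C); all others are ≤ 36.
With {A, C, D} the worst case is 36.
With {B, C, D} the worst case is 36.
No size-3 selection achieves below 36.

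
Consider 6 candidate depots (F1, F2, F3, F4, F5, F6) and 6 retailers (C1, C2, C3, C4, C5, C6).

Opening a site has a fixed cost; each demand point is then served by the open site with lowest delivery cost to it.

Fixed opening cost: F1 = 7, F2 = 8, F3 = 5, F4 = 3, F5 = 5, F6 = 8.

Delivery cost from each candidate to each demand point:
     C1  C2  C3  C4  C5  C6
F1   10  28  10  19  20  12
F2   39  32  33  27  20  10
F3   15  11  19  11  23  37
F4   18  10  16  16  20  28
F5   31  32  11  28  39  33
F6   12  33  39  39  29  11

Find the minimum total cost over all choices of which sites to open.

86

Open {F1, F3}: assign each demand point to its cheapest open site.
  C1→F1 10, C2→F3 11, C3→F1 10, C4→F3 11, C5→F1 20, C6→F1 12
  delivery cost 74, fixed 12 → total 86.
Compare {F1, F4}: delivery cost 78 + fixed 10 = 88.
Compare {F1, F3, F4}: delivery cost 73 + fixed 15 = 88.
Compare {F1, F3, F5}: delivery cost 74 + fixed 17 = 91.
All other subsets cost ≥ 88. Minimum total cost: 86.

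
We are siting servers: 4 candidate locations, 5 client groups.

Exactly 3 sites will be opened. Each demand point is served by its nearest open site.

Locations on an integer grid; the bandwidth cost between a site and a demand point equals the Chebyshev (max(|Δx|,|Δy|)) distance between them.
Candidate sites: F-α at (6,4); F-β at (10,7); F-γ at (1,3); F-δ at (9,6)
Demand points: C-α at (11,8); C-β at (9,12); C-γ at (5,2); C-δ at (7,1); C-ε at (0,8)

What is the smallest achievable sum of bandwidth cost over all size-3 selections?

Open {F-α, F-β, F-γ}.
  C-α→F-β 1, C-β→F-β 5, C-γ→F-α 2, C-δ→F-α 3, C-ε→F-γ 5  ⇒ total 16.
Compare {F-α, F-β, F-δ}: total 17.
Compare {F-α, F-γ, F-δ}: total 18.
No size-3 selection does better; minimum is 16.

16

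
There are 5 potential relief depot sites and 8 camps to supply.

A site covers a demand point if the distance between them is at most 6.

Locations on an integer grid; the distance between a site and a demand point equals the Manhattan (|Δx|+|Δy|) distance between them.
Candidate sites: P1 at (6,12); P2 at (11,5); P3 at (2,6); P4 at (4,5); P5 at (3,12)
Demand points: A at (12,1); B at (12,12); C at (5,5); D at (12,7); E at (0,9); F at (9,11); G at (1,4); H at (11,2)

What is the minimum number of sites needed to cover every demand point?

3

Coverage sets (demand points within 6 of each site):
  P1: {B, F}
  P2: {A, C, D, H}
  P3: {C, E, G}
  P4: {C, G}
  P5: {E}
No 2 sites suffice: every size-2 union leaves at least one demand point uncovered.
But {P1, P2, P3} covers everything, so the minimum is 3.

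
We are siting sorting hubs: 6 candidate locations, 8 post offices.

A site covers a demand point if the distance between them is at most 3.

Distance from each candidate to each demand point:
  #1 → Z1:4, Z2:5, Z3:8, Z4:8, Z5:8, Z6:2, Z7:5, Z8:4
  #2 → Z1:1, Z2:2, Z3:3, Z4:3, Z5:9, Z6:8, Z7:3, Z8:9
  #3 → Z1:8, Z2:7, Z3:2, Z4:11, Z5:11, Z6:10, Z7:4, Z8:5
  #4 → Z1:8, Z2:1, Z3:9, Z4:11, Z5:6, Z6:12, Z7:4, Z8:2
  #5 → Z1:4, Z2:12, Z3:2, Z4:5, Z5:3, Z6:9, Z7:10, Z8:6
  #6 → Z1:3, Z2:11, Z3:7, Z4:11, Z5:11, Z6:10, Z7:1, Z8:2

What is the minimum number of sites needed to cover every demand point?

Coverage sets (demand points within 3 of each site):
  #1: {Z6}
  #2: {Z1, Z2, Z3, Z4, Z7}
  #3: {Z3}
  #4: {Z2, Z8}
  #5: {Z3, Z5}
  #6: {Z1, Z7, Z8}
No 3 sites suffice: every size-3 union leaves at least one demand point uncovered.
But {#1, #2, #4, #5} covers everything, so the minimum is 4.

4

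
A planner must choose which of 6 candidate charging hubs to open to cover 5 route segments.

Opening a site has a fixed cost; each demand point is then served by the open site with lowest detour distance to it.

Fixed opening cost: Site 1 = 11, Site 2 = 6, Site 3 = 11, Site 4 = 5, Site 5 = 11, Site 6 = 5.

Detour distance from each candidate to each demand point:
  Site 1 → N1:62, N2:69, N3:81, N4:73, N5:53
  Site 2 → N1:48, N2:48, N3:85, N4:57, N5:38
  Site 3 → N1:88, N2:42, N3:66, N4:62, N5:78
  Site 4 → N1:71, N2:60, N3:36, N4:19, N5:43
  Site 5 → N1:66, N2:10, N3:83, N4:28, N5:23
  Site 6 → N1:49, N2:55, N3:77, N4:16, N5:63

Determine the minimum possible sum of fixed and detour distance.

Open {Site 4, Site 5, Site 6}: assign each demand point to its cheapest open site.
  N1→Site 6 49, N2→Site 5 10, N3→Site 4 36, N4→Site 6 16, N5→Site 5 23
  detour distance 134, fixed 21 → total 155.
Compare {Site 2, Site 4, Site 5}: detour distance 136 + fixed 22 = 158.
Compare {Site 2, Site 4, Site 5, Site 6}: detour distance 133 + fixed 27 = 160.
Compare {Site 1, Site 4, Site 5, Site 6}: detour distance 134 + fixed 32 = 166.
All other subsets cost ≥ 158. Minimum total cost: 155.

155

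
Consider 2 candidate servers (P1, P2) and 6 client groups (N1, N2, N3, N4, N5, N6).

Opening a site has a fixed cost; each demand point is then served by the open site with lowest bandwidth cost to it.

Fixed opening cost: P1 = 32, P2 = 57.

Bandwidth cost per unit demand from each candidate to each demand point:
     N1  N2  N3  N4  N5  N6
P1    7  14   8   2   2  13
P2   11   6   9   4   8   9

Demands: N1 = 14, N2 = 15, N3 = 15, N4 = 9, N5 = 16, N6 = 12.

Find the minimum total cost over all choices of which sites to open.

Open {P1, P2}: assign each demand point to its cheapest open site.
  N1→P1 14×7=98, N2→P2 15×6=90, N3→P1 15×8=120, N4→P1 9×2=18, N5→P1 16×2=32, N6→P2 12×9=108
  bandwidth cost 466, fixed 89 → total 555.
Compare {P1}: bandwidth cost 634 + fixed 32 = 666.
Compare {P2}: bandwidth cost 651 + fixed 57 = 708.

555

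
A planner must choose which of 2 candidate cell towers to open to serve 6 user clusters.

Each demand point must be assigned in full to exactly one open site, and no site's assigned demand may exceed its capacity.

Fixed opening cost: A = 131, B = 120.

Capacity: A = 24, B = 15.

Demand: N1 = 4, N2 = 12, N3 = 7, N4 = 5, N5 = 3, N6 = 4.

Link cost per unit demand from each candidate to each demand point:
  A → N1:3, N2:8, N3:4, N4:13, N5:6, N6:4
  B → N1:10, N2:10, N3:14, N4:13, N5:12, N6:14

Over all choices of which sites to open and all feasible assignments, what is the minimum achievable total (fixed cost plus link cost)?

Open {A, B}; cheapest assignment that respects the capacities:
  A (cap 24, load 23): N1, N3, N4, N5, N6 — cost 4×3 + 7×4 + 5×13 + 3×6 + 4×4 = 139
  B (cap 15, load 12): N2 — cost 12×10 = 120
  Shipping 259, fixed 251 → total 510.
  Any other capacity-feasible assignment to {A, B} ships for at least 259.
Total demand is 35 and no other set of sites has combined capacity ≥ 35, so {A, B} is the only feasible choice of open sites. Minimum: 510.

510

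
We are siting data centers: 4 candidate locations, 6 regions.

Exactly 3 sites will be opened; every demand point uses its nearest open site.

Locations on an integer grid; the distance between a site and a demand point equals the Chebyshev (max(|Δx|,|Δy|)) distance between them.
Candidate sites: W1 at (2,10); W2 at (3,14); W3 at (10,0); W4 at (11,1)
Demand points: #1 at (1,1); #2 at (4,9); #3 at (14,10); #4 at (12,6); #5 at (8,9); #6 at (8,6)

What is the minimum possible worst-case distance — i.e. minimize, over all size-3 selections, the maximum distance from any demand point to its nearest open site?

Open {W1, W2, W4}.
  Farthest demand point is #1 at distance 9 (to W1); all others are ≤ 9.
With {W1, W3, W4} the worst case is 9.
With {W2, W3, W4} the worst case is 9.
No size-3 selection achieves below 9.

9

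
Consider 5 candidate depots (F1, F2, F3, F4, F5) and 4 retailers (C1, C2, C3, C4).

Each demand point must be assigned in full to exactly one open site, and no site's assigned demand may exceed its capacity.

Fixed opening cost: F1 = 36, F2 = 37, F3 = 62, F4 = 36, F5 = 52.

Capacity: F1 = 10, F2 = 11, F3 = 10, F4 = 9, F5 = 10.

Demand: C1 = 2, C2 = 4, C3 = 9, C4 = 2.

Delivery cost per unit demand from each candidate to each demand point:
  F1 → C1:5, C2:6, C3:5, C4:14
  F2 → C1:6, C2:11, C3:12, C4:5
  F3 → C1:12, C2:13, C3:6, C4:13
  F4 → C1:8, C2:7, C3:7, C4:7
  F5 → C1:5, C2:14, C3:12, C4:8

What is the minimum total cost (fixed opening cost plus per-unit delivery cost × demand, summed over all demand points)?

Open {F1, F4}; cheapest assignment that respects the capacities:
  F1 (cap 10, load 9): C3 — cost 9×5 = 45
  F4 (cap 9, load 8): C1, C2, C4 — cost 2×8 + 4×7 + 2×7 = 58
  Shipping 103, fixed 72 → total 175.
  Any other capacity-feasible assignment to {F1, F4} ships for at least 103.
Compare {F1, F2}: its best feasible assignment gives total 184.
Compare {F2, F4}: its best feasible assignment gives total 202.
Every other set of open sites that can feasibly serve all demand totals ≥ 184 even under its best assignment. Minimum: 175.

175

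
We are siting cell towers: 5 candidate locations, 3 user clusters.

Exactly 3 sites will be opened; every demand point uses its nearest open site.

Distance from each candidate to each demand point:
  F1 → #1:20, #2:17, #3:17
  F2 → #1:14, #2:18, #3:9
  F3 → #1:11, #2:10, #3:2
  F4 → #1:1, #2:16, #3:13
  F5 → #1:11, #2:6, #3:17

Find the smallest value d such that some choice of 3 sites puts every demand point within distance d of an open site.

6

Open {F3, F4, F5}.
  Farthest demand point is #2 at distance 6 (to F5); all others are ≤ 6.
With {F2, F4, F5} the worst case is 9.
With {F1, F3, F4} the worst case is 10.
No size-3 selection achieves below 6.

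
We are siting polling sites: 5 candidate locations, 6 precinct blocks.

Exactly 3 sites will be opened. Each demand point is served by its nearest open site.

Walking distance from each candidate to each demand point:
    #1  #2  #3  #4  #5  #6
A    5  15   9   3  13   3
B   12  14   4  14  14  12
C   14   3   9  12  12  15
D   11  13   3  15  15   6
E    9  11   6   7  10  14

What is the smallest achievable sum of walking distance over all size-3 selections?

29

Open {A, C, D}.
  #1→A 5, #2→C 3, #3→D 3, #4→A 3, #5→C 12, #6→A 3  ⇒ total 29.
Compare {A, B, C}: total 30.
Compare {A, C, E}: total 30.
No size-3 selection does better; minimum is 29.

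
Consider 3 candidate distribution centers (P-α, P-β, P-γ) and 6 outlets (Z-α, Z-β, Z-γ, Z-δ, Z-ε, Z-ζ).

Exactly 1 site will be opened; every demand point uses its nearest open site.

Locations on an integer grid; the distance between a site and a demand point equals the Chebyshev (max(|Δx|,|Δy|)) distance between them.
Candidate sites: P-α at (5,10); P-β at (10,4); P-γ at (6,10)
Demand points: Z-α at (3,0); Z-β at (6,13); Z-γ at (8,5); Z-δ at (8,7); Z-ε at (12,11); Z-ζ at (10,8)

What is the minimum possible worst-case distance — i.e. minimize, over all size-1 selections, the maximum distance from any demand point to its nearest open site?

9

Open {P-β}.
  Farthest demand point is Z-β at distance 9 (to P-β); all others are ≤ 9.
With {P-α} the worst case is 10.
With {P-γ} the worst case is 10.
No size-1 selection achieves below 9.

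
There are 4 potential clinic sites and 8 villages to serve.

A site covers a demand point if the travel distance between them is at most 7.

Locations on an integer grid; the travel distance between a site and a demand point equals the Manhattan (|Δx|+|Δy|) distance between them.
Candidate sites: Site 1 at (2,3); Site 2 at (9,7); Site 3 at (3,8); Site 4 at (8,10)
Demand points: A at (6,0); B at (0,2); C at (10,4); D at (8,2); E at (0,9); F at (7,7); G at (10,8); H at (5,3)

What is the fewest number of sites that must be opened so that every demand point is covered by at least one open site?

Coverage sets (demand points within 7 of each site):
  Site 1: {A, B, D, H}
  Site 2: {C, D, F, G}
  Site 3: {E, F, G, H}
  Site 4: {F, G}
No 2 sites suffice: every size-2 union leaves at least one demand point uncovered.
But {Site 1, Site 2, Site 3} covers everything, so the minimum is 3.

3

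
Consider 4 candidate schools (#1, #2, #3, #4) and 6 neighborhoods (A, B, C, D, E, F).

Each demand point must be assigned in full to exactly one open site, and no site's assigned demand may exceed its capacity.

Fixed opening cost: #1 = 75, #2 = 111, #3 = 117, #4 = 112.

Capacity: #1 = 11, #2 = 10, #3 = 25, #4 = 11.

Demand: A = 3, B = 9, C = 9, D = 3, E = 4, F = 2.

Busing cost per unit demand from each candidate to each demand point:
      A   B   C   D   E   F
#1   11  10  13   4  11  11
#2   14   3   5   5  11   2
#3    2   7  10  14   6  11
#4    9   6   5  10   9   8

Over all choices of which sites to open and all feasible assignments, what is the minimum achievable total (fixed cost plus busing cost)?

Open {#1, #3}; cheapest assignment that respects the capacities:
  #1 (cap 11, load 5): D, F — cost 3×4 + 2×11 = 34
  #3 (cap 25, load 25): A, B, C, E — cost 3×2 + 9×7 + 9×10 + 4×6 = 183
  Shipping 217, fixed 192 → total 409.
  Any other capacity-feasible assignment to {#1, #3} ships for at least 217.
Compare {#3, #4}: its best feasible assignment gives total 425.
Compare {#2, #3}: its best feasible assignment gives total 430.
Every other set of open sites that can feasibly serve all demand totals ≥ 425 even under its best assignment. Minimum: 409.

409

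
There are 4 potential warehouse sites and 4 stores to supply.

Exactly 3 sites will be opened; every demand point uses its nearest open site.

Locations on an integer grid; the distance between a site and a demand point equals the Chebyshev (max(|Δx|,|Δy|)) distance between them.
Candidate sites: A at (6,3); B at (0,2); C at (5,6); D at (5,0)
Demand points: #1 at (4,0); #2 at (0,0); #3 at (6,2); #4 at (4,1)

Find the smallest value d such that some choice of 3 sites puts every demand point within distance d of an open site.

Open {A, B, D}.
  Farthest demand point is #2 at distance 2 (to B); all others are ≤ 2.
With {B, C, D} the worst case is 2.
With {A, B, C} the worst case is 3.
No size-3 selection achieves below 2.

2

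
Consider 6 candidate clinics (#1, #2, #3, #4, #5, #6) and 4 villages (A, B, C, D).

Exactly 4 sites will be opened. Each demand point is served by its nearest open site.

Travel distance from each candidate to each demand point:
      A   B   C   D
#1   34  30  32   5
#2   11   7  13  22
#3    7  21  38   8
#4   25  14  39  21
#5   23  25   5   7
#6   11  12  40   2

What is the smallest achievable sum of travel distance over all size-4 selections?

21

Open {#2, #3, #5, #6}.
  A→#3 7, B→#2 7, C→#5 5, D→#6 2  ⇒ total 21.
Compare {#1, #2, #3, #5}: total 24.
Compare {#1, #2, #5, #6}: total 25.
No size-4 selection does better; minimum is 21.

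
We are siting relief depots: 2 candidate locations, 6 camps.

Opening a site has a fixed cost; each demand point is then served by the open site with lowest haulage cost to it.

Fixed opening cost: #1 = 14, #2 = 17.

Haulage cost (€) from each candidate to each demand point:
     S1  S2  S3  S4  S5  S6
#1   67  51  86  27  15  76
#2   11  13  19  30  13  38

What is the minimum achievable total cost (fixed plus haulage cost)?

Open {#2}: assign each demand point to its cheapest open site.
  S1→#2 11, S2→#2 13, S3→#2 19, S4→#2 30, S5→#2 13, S6→#2 38
  haulage cost 124, fixed 17 → total 141.
Compare {#1, #2}: haulage cost 121 + fixed 31 = 152.
Compare {#1}: haulage cost 322 + fixed 14 = 336.

141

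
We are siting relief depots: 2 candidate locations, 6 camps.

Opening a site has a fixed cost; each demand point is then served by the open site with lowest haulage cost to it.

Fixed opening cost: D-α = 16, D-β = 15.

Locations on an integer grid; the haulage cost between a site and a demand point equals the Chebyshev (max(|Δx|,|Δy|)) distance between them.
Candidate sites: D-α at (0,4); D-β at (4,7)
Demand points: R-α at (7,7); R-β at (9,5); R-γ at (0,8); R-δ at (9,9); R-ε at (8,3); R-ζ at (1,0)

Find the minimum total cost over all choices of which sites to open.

Open {D-β}: assign each demand point to its cheapest open site.
  R-α→D-β 3, R-β→D-β 5, R-γ→D-β 4, R-δ→D-β 5, R-ε→D-β 4, R-ζ→D-β 7
  haulage cost 28, fixed 15 → total 43.
Compare {D-α, D-β}: haulage cost 25 + fixed 31 = 56.
Compare {D-α}: haulage cost 41 + fixed 16 = 57.

43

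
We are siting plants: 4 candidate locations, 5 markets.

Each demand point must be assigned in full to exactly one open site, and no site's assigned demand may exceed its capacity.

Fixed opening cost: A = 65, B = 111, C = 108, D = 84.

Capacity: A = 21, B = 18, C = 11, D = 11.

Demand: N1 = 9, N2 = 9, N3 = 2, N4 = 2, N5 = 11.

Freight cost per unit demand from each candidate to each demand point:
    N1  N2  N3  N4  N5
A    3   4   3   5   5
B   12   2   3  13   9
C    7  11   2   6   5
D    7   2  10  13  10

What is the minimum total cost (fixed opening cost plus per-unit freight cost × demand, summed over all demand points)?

308

Open {A, B}; cheapest assignment that respects the capacities:
  A (cap 21, load 20): N1, N5 — cost 9×3 + 11×5 = 82
  B (cap 18, load 13): N2, N3, N4 — cost 9×2 + 2×3 + 2×13 = 50
  Shipping 132, fixed 176 → total 308.
  Any other capacity-feasible assignment to {A, B} ships for at least 132.
Compare {A, C, D}: its best feasible assignment gives total 373.
Compare {A, B, D}: its best feasible assignment gives total 392.
Every other set of open sites that can feasibly serve all demand totals ≥ 373 even under its best assignment. Minimum: 308.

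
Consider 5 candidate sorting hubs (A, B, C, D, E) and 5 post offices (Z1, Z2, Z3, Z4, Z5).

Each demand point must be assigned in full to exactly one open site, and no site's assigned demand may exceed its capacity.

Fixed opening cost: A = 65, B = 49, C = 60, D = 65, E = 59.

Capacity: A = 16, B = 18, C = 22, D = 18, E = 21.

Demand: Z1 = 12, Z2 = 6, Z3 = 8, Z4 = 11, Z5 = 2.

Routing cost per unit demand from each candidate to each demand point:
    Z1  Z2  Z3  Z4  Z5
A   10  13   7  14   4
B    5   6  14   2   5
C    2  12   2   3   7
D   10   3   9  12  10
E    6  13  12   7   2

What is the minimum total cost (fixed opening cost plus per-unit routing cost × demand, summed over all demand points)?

Open {B, C}; cheapest assignment that respects the capacities:
  B (cap 18, load 17): Z2, Z4 — cost 6×6 + 11×2 = 58
  C (cap 22, load 22): Z1, Z3, Z5 — cost 12×2 + 8×2 + 2×7 = 54
  Shipping 112, fixed 109 → total 221.
  Any other capacity-feasible assignment to {B, C} ships for at least 112.
Compare {B, C, D}: its best feasible assignment gives total 264.
Compare {B, C, E}: its best feasible assignment gives total 270.
Every other set of open sites that can feasibly serve all demand totals ≥ 264 even under its best assignment. Minimum: 221.

221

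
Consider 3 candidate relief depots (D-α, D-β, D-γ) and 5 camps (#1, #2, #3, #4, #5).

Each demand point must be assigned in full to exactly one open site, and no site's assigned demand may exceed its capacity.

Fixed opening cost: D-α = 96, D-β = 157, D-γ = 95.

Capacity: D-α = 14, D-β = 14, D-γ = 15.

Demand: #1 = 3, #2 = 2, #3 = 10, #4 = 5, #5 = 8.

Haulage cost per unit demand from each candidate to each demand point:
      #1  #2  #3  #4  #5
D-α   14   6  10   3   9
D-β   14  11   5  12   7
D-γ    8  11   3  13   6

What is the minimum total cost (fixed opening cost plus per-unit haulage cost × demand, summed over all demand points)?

354

Open {D-α, D-γ}; cheapest assignment that respects the capacities:
  D-α (cap 14, load 13): #4, #5 — cost 5×3 + 8×9 = 87
  D-γ (cap 15, load 15): #1, #2, #3 — cost 3×8 + 2×11 + 10×3 = 76
  Shipping 163, fixed 191 → total 354.
  Any other capacity-feasible assignment to {D-α, D-γ} ships for at least 163.
Compare {D-β, D-γ}: its best feasible assignment gives total 444.
Compare {D-α, D-β, D-γ}: its best feasible assignment gives total 485.
Every other set of open sites that can feasibly serve all demand totals ≥ 444 even under its best assignment. Minimum: 354.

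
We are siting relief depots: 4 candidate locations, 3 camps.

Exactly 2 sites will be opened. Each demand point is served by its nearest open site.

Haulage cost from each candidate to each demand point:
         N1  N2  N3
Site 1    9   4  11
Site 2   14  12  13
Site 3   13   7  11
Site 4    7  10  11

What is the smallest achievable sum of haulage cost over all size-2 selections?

Open {Site 1, Site 4}.
  N1→Site 4 7, N2→Site 1 4, N3→Site 1 11  ⇒ total 22.
Compare {Site 1, Site 2}: total 24.
Compare {Site 1, Site 3}: total 24.
No size-2 selection does better; minimum is 22.

22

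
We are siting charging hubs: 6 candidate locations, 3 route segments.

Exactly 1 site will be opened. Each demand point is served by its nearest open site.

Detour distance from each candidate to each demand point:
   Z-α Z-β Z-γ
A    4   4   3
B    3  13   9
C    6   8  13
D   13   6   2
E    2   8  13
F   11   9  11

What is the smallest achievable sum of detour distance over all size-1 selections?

Open {A}.
  Z-α→A 4, Z-β→A 4, Z-γ→A 3  ⇒ total 11.
Compare {D}: total 21.
Compare {E}: total 23.
No size-1 selection does better; minimum is 11.

11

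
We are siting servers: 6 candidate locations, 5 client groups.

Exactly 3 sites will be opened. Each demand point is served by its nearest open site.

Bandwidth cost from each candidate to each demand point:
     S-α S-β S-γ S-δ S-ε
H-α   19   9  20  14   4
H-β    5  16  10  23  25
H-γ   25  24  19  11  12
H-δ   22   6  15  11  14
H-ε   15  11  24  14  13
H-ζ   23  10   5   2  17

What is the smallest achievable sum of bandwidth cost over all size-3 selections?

Open {H-α, H-β, H-ζ}.
  S-α→H-β 5, S-β→H-α 9, S-γ→H-ζ 5, S-δ→H-ζ 2, S-ε→H-α 4  ⇒ total 25.
Compare {H-β, H-δ, H-ζ}: total 32.
Compare {H-β, H-γ, H-ζ}: total 34.
No size-3 selection does better; minimum is 25.

25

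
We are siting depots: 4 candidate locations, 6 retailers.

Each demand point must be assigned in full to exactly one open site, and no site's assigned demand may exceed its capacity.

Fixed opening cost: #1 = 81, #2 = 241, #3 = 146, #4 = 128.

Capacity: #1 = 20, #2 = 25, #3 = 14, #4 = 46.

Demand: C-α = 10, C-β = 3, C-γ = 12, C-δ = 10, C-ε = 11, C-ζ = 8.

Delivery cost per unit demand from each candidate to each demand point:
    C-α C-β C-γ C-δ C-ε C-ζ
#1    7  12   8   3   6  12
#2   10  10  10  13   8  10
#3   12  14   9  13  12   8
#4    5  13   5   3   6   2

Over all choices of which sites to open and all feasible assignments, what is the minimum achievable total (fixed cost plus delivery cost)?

Open {#1, #4}; cheapest assignment that respects the capacities:
  #1 (cap 20, load 14): C-β, C-ε — cost 3×12 + 11×6 = 102
  #4 (cap 46, load 40): C-α, C-γ, C-δ, C-ζ — cost 10×5 + 12×5 + 10×3 + 8×2 = 156
  Shipping 258, fixed 209 → total 467.
  Any other capacity-feasible assignment to {#1, #4} ships for at least 258.
Compare {#3, #4}: its best feasible assignment gives total 583.
Compare {#1, #3, #4}: its best feasible assignment gives total 613.
Every other set of open sites that can feasibly serve all demand totals ≥ 583 even under its best assignment. Minimum: 467.

467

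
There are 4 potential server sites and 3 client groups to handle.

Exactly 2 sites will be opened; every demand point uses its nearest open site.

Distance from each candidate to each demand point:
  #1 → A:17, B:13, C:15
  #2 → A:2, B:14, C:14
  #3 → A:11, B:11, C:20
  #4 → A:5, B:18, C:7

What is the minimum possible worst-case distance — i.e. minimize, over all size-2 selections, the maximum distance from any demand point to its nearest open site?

11

Open {#3, #4}.
  Farthest demand point is B at distance 11 (to #3); all others are ≤ 11.
With {#1, #4} the worst case is 13.
With {#1, #2} the worst case is 14.
No size-2 selection achieves below 11.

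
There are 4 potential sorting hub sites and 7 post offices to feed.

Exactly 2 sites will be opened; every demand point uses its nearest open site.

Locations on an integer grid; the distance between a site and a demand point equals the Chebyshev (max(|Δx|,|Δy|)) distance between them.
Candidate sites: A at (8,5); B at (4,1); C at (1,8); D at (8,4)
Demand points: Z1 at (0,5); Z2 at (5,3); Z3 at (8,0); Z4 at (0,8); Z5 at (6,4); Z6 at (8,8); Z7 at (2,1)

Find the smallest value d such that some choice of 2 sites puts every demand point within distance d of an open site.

Open {A, C}.
  Farthest demand point is Z7 at distance 6 (to A); all others are ≤ 6.
With {C, D} the worst case is 6.
With {A, B} the worst case is 7.
No size-2 selection achieves below 6.

6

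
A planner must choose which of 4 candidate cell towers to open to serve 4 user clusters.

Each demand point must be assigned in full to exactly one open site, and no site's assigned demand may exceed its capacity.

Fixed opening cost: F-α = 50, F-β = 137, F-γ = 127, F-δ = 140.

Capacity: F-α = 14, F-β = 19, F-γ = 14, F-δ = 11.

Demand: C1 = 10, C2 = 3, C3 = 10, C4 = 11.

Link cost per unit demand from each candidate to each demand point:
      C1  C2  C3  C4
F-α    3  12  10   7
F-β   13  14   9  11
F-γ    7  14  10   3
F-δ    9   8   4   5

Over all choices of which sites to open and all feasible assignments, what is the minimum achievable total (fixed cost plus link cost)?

Open {F-α, F-γ, F-δ}; cheapest assignment that respects the capacities:
  F-α (cap 14, load 13): C1, C2 — cost 10×3 + 3×12 = 66
  F-γ (cap 14, load 11): C4 — cost 11×3 = 33
  F-δ (cap 11, load 10): C3 — cost 10×4 = 40
  Shipping 139, fixed 317 → total 456.
  Any other capacity-feasible assignment to {F-α, F-γ, F-δ} ships for at least 139.
Compare {F-α, F-β, F-γ}: its best feasible assignment gives total 503.
Compare {F-α, F-β, F-δ}: its best feasible assignment gives total 538.
Every other set of open sites that can feasibly serve all demand totals ≥ 503 even under its best assignment. Minimum: 456.

456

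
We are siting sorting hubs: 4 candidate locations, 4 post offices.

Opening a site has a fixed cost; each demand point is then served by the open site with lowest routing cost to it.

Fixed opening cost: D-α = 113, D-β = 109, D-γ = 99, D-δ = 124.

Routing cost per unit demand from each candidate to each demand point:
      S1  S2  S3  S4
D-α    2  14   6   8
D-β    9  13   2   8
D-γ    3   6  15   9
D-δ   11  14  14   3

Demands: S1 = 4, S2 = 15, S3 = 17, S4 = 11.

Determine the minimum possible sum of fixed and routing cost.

Open {D-β, D-γ}: assign each demand point to its cheapest open site.
  S1→D-γ 4×3=12, S2→D-γ 15×6=90, S3→D-β 17×2=34, S4→D-β 11×8=88
  routing cost 224, fixed 208 → total 432.
Compare {D-β}: routing cost 353 + fixed 109 = 462.
Compare {D-α, D-γ}: routing cost 288 + fixed 212 = 500.
Compare {D-β, D-γ, D-δ}: routing cost 169 + fixed 332 = 501.
All other subsets cost ≥ 462. Minimum total cost: 432.

432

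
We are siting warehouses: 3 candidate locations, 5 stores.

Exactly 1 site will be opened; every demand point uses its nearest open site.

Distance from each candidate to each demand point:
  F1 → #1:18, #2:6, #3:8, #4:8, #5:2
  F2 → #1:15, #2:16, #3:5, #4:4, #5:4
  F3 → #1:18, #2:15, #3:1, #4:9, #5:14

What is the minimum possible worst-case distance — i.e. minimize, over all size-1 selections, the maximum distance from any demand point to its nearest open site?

Open {F2}.
  Farthest demand point is #2 at distance 16 (to F2); all others are ≤ 16.
With {F1} the worst case is 18.
With {F3} the worst case is 18.
No size-1 selection achieves below 16.

16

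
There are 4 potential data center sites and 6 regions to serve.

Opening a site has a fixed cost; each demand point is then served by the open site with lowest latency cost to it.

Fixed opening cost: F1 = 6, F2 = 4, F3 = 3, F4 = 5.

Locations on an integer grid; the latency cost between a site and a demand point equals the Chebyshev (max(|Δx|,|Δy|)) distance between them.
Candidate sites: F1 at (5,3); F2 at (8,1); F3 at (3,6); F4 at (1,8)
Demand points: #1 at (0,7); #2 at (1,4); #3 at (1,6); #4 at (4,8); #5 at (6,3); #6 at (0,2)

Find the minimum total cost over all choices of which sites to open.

Open {F3}: assign each demand point to its cheapest open site.
  #1→F3 3, #2→F3 2, #3→F3 2, #4→F3 2, #5→F3 3, #6→F3 4
  latency cost 16, fixed 3 → total 19.
Compare {F2, F3}: latency cost 15 + fixed 7 = 22.
Compare {F3, F4}: latency cost 14 + fixed 8 = 22.
Compare {F1, F3}: latency cost 14 + fixed 9 = 23.
All other subsets cost ≥ 22. Minimum total cost: 19.

19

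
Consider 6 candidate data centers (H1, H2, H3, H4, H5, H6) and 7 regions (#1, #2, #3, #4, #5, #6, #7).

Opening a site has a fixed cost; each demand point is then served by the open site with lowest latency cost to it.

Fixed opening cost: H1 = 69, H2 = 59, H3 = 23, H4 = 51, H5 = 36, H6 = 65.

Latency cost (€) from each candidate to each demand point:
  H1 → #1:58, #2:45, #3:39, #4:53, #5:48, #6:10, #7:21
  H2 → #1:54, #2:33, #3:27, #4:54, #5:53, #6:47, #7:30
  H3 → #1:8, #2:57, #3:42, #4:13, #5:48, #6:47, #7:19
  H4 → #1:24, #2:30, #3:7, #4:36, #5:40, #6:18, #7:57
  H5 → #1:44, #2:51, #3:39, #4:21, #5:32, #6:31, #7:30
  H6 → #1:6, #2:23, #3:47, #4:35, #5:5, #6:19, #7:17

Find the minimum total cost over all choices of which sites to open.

209

Open {H3, H4}: assign each demand point to its cheapest open site.
  #1→H3 8, #2→H4 30, #3→H4 7, #4→H3 13, #5→H4 40, #6→H4 18, #7→H3 19
  latency cost 135, fixed 74 → total 209.
Compare {H3, H6}: latency cost 125 + fixed 88 = 213.
Compare {H6}: latency cost 152 + fixed 65 = 217.
Compare {H4, H6}: latency cost 111 + fixed 116 = 227.
All other subsets cost ≥ 213. Minimum total cost: 209.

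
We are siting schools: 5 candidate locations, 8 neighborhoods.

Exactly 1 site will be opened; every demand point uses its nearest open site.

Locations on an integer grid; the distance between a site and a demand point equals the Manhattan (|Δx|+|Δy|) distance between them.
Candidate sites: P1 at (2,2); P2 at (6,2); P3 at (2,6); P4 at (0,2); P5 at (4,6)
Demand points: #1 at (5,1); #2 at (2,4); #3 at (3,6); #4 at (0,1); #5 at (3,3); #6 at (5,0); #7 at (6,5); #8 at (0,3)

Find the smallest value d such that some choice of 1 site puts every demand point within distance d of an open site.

Open {P1}.
  Farthest demand point is #7 at distance 7 (to P1); all others are ≤ 7.
With {P2} the worst case is 7.
With {P3} the worst case is 9.
No size-1 selection achieves below 7.

7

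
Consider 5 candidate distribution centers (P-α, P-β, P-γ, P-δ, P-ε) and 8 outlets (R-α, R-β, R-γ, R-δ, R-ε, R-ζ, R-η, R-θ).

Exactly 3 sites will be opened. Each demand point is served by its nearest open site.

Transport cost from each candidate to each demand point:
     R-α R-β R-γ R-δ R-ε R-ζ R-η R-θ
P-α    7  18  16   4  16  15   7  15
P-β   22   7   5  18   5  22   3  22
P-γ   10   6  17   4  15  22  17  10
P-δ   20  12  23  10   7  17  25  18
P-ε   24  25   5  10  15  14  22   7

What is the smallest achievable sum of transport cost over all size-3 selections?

Open {P-α, P-β, P-ε}.
  R-α→P-α 7, R-β→P-β 7, R-γ→P-β 5, R-δ→P-α 4, R-ε→P-β 5, R-ζ→P-ε 14, R-η→P-β 3, R-θ→P-ε 7  ⇒ total 52.
Compare {P-β, P-γ, P-ε}: total 54.
Compare {P-α, P-β, P-γ}: total 55.
No size-3 selection does better; minimum is 52.

52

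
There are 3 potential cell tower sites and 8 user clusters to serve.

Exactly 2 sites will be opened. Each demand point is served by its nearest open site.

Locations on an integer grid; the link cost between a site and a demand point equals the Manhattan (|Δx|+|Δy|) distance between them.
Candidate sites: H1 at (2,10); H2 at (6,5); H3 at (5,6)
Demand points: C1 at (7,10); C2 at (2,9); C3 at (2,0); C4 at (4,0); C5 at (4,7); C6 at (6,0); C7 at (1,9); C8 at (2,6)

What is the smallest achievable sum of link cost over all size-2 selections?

36

Open {H1, H3}.
  C1→H1 5, C2→H1 1, C3→H3 9, C4→H3 7, C5→H3 2, C6→H3 7, C7→H1 2, C8→H3 3  ⇒ total 36.
Compare {H1, H2}: total 37.
Compare {H2, H3}: total 45.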